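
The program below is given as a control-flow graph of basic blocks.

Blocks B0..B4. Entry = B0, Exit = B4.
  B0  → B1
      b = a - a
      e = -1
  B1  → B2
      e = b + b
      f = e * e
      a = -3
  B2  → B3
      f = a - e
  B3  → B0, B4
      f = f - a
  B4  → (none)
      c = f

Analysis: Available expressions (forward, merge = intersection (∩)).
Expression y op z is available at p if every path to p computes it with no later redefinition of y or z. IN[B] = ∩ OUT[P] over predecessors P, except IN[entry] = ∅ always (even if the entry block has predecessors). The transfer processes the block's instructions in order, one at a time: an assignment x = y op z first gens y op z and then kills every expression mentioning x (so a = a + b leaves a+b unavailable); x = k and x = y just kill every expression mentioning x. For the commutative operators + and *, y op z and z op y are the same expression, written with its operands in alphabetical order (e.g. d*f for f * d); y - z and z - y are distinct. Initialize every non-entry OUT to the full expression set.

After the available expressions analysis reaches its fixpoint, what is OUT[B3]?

Answer: {a-e, b+b, e*e}

Working:
Converged values:
  B0:  IN={}  OUT={a-a}
  B1:  IN={a-a}  OUT={b+b, e*e}
  B2:  IN={b+b, e*e}  OUT={a-e, b+b, e*e}
  B3:  IN={a-e, b+b, e*e}  OUT={a-e, b+b, e*e}
  B4:  IN={a-e, b+b, e*e}  OUT={a-e, b+b, e*e}

Merge at B3: IN[B3] = OUT[B2] = {a-e, b+b, e*e}
Applying B3's transfer function to that IN value gives OUT[B3] (row B3 above).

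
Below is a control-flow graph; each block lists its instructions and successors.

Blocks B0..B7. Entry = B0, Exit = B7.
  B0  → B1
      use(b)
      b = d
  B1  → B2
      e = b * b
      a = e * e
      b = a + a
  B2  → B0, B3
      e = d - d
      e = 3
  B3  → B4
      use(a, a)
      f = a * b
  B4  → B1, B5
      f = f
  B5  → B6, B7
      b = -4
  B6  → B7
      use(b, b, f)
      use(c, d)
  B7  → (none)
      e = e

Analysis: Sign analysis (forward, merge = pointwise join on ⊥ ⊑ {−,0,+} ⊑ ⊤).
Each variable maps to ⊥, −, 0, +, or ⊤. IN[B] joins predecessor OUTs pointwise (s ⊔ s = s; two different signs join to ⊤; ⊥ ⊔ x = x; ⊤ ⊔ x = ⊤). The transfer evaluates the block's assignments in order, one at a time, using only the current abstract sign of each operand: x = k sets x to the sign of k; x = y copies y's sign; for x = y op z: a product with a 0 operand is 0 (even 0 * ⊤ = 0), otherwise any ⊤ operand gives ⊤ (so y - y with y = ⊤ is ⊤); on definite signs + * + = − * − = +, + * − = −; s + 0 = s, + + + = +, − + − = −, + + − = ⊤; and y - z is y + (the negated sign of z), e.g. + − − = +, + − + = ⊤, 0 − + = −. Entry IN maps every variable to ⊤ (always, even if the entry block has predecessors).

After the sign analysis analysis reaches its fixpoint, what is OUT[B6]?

Fixpoint table:
  B0:  IN=(all ⊤)  OUT=(all ⊤)
  B1:  IN=(all ⊤)  OUT=(all ⊤)
  B2:  IN=(all ⊤)  OUT={e:+; rest ⊤}
  B3:  IN={e:+; rest ⊤}  OUT={e:+; rest ⊤}
  B4:  IN={e:+; rest ⊤}  OUT={e:+; rest ⊤}
  B5:  IN={e:+; rest ⊤}  OUT={b:-, e:+; rest ⊤}
  B6:  IN={b:-, e:+; rest ⊤}  OUT={b:-, e:+; rest ⊤}
  B7:  IN={b:-, e:+; rest ⊤}  OUT={b:-, e:+; rest ⊤}

Merge at B6: IN[B6] = OUT[B5] = {a: ⊤, b: -, c: ⊤, d: ⊤, e: +, f: ⊤}
Applying B6's transfer function to that IN value gives OUT[B6] (row B6 above).

Answer: {a: ⊤, b: -, c: ⊤, d: ⊤, e: +, f: ⊤}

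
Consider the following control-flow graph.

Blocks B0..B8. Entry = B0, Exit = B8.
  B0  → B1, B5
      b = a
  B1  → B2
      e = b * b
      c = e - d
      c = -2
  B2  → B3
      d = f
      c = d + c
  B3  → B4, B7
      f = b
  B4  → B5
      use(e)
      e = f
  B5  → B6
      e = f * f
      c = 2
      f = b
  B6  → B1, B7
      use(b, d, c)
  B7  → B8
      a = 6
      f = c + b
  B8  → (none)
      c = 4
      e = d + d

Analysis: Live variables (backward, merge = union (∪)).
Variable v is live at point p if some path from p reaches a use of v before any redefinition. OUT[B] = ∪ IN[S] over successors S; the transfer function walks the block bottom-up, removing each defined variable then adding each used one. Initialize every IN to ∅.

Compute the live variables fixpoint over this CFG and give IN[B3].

Fixpoint table:
  B0:  IN={a, d, f}  OUT={b, d, f}
  B1:  IN={b, d, f}  OUT={b, c, e, f}
  B2:  IN={b, c, e, f}  OUT={b, c, d, e}
  B3:  IN={b, c, d, e}  OUT={b, c, d, e, f}
  B4:  IN={b, d, e, f}  OUT={b, d, f}
  B5:  IN={b, d, f}  OUT={b, c, d, f}
  B6:  IN={b, c, d, f}  OUT={b, c, d, f}
  B7:  IN={b, c, d}  OUT={d}
  B8:  IN={d}  OUT={}

Merge at B3: OUT[B3] = IN[B4] ⊔ IN[B7] = {b, c, d, e, f}
Applying B3's transfer function to that OUT value gives IN[B3] (row B3 above).

Answer: {b, c, d, e}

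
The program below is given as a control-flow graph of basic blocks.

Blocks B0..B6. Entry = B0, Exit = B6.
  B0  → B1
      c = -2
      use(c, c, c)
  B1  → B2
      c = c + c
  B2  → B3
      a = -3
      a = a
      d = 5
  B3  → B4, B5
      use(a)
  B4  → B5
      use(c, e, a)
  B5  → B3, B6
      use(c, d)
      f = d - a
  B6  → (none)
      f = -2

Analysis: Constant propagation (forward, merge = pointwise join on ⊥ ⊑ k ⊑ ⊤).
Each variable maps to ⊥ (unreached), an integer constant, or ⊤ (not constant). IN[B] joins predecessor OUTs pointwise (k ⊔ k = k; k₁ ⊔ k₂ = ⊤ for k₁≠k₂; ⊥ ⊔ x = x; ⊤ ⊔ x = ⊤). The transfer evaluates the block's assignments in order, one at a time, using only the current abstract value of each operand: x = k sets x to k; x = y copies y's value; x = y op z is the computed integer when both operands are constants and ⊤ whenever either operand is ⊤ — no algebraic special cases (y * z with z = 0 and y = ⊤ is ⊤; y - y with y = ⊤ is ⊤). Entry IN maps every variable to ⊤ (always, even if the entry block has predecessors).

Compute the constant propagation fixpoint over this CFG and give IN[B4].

Answer: {a: -3, b: ⊤, c: -4, d: 5, e: ⊤, f: ⊤}

Trace:
Converged values:
  B0:  IN=(all ⊤)  OUT={c:-2; rest ⊤}
  B1:  IN={c:-2; rest ⊤}  OUT={c:-4; rest ⊤}
  B2:  IN={c:-4; rest ⊤}  OUT={a:-3, c:-4, d:5; rest ⊤}
  B3:  IN={a:-3, c:-4, d:5; rest ⊤}  OUT={a:-3, c:-4, d:5; rest ⊤}
  B4:  IN={a:-3, c:-4, d:5; rest ⊤}  OUT={a:-3, c:-4, d:5; rest ⊤}
  B5:  IN={a:-3, c:-4, d:5; rest ⊤}  OUT={a:-3, c:-4, d:5, f:8; rest ⊤}
  B6:  IN={a:-3, c:-4, d:5, f:8; rest ⊤}  OUT={a:-3, c:-4, d:5, f:-2; rest ⊤}

Merge at B4: IN[B4] = OUT[B3] = {a: -3, b: ⊤, c: -4, d: 5, e: ⊤, f: ⊤}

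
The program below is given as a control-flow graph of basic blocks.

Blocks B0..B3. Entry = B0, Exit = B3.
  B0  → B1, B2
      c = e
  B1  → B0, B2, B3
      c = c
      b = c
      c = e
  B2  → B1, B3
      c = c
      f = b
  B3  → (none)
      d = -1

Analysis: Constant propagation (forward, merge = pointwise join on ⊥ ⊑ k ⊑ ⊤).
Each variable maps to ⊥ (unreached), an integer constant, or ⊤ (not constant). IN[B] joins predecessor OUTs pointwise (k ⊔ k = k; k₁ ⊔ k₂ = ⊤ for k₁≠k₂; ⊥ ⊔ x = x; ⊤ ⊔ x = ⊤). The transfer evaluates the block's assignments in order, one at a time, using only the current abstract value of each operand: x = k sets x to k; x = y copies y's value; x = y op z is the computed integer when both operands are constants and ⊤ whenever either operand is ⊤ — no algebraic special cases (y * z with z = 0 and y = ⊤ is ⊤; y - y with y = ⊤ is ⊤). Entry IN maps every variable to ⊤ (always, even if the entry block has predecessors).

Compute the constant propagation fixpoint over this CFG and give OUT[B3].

Answer: {a: ⊤, b: ⊤, c: ⊤, d: -1, e: ⊤, f: ⊤}

Working:
Converged values:
  B0:  IN=(all ⊤)  OUT=(all ⊤)
  B1:  IN=(all ⊤)  OUT=(all ⊤)
  B2:  IN=(all ⊤)  OUT=(all ⊤)
  B3:  IN=(all ⊤)  OUT={d:-1; rest ⊤}

Merge at B3: IN[B3] = OUT[B1] ⊔ OUT[B2] = {a: ⊤, b: ⊤, c: ⊤, d: ⊤, e: ⊤, f: ⊤}
Applying B3's transfer function to that IN value gives OUT[B3] (row B3 above).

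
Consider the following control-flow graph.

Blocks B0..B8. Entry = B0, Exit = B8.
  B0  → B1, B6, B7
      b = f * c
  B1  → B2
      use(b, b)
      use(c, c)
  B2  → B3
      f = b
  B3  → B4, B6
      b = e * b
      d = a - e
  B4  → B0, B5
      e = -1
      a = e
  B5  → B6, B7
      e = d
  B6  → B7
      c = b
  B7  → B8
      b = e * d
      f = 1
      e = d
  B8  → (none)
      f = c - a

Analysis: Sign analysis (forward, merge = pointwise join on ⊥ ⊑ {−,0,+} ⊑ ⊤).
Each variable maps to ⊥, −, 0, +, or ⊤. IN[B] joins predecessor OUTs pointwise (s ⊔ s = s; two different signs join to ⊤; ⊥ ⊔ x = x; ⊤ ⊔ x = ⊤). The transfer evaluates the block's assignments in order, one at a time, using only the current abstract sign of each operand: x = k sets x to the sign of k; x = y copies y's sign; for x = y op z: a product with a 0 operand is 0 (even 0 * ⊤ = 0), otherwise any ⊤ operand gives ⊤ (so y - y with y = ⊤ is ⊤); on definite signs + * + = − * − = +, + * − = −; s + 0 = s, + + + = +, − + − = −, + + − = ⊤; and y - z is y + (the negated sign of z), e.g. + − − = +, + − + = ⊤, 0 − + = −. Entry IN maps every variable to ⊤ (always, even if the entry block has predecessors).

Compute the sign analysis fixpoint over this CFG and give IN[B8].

Answer: {a: ⊤, b: ⊤, c: ⊤, d: ⊤, e: ⊤, f: +}

Derivation:
Converged values:
  B0: | IN=(all ⊤) | OUT=(all ⊤)
  B1: | IN=(all ⊤) | OUT=(all ⊤)
  B2: | IN=(all ⊤) | OUT=(all ⊤)
  B3: | IN=(all ⊤) | OUT=(all ⊤)
  B4: | IN=(all ⊤) | OUT={a:-, e:-; rest ⊤}
  B5: | IN={a:-, e:-; rest ⊤} | OUT={a:-; rest ⊤}
  B6: | IN=(all ⊤) | OUT=(all ⊤)
  B7: | IN=(all ⊤) | OUT={f:+; rest ⊤}
  B8: | IN={f:+; rest ⊤} | OUT=(all ⊤)

Merge at B8: IN[B8] = OUT[B7] = {a: ⊤, b: ⊤, c: ⊤, d: ⊤, e: ⊤, f: +}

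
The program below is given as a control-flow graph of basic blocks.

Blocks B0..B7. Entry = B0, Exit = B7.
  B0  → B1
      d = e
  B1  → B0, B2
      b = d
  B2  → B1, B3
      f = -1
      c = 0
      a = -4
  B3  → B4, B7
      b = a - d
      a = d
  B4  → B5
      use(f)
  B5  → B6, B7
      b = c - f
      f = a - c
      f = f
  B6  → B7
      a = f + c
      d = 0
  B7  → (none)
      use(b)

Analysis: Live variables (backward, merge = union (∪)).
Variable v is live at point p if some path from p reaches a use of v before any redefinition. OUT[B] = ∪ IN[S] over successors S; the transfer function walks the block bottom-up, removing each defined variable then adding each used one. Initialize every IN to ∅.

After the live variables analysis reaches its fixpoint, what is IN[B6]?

Converged values:
  B0:  IN={e}  OUT={d, e}
  B1:  IN={d, e}  OUT={d, e}
  B2:  IN={d, e}  OUT={a, c, d, e, f}
  B3:  IN={a, c, d, f}  OUT={a, b, c, f}
  B4:  IN={a, c, f}  OUT={a, c, f}
  B5:  IN={a, c, f}  OUT={b, c, f}
  B6:  IN={b, c, f}  OUT={b}
  B7:  IN={b}  OUT={}

Merge at B6: OUT[B6] = IN[B7] = {b}
Applying B6's transfer function to that OUT value gives IN[B6] (row B6 above).

Answer: {b, c, f}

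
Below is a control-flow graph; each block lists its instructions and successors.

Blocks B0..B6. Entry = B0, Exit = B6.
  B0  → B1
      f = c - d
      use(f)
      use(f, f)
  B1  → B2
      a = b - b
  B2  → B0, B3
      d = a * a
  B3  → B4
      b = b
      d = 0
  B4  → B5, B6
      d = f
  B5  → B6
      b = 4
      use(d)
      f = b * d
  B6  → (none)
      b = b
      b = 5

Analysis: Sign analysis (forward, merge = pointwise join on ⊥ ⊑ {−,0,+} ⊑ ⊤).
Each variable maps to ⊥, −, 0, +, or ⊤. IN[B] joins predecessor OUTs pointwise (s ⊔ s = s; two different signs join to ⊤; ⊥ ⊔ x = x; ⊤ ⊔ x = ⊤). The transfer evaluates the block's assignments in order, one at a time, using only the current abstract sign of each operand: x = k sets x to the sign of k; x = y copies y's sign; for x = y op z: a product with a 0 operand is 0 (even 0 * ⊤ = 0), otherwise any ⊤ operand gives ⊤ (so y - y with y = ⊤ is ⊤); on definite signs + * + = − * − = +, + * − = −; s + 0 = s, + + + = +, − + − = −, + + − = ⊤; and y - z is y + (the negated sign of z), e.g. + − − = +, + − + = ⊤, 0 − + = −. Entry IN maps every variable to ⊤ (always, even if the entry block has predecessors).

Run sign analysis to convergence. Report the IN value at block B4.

Fixpoint table:
  B0:   IN=(all ⊤)   OUT=(all ⊤)
  B1:   IN=(all ⊤)   OUT=(all ⊤)
  B2:   IN=(all ⊤)   OUT=(all ⊤)
  B3:   IN=(all ⊤)   OUT={d:0; rest ⊤}
  B4:   IN={d:0; rest ⊤}   OUT=(all ⊤)
  B5:   IN=(all ⊤)   OUT={b:+; rest ⊤}
  B6:   IN=(all ⊤)   OUT={b:+; rest ⊤}

Merge at B4: IN[B4] = OUT[B3] = {a: ⊤, b: ⊤, c: ⊤, d: 0, e: ⊤, f: ⊤}

Answer: {a: ⊤, b: ⊤, c: ⊤, d: 0, e: ⊤, f: ⊤}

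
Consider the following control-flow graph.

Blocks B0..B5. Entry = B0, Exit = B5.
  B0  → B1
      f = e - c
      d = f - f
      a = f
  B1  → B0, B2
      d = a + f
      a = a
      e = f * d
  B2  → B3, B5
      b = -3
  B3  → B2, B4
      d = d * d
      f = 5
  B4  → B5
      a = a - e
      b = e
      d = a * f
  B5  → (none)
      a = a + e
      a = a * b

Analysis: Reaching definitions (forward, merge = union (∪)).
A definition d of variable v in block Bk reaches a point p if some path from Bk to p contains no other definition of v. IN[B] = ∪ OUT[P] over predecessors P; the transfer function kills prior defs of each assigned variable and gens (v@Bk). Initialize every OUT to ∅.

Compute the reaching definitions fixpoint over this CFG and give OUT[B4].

Answer: {a@B4, b@B4, d@B4, e@B1, f@B3}

Derivation:
Converged values:
  B0:  IN={a@B1, d@B1, e@B1, f@B0}  OUT={a@B0, d@B0, e@B1, f@B0}
  B1:  IN={a@B0, d@B0, e@B1, f@B0}  OUT={a@B1, d@B1, e@B1, f@B0}
  B2:  IN={a@B1, b@B2, d@B1, d@B3, e@B1, f@B0, f@B3}  OUT={a@B1, b@B2, d@B1, d@B3, e@B1, f@B0, f@B3}
  B3:  IN={a@B1, b@B2, d@B1, d@B3, e@B1, f@B0, f@B3}  OUT={a@B1, b@B2, d@B3, e@B1, f@B3}
  B4:  IN={a@B1, b@B2, d@B3, e@B1, f@B3}  OUT={a@B4, b@B4, d@B4, e@B1, f@B3}
  B5:  IN={a@B1, a@B4, b@B2, b@B4, d@B1, d@B3, d@B4, e@B1, f@B0, f@B3}  OUT={a@B5, b@B2, b@B4, d@B1, d@B3, d@B4, e@B1, f@B0, f@B3}

Merge at B4: IN[B4] = OUT[B3] = {a@B1, b@B2, d@B3, e@B1, f@B3}
Applying B4's transfer function to that IN value gives OUT[B4] (row B4 above).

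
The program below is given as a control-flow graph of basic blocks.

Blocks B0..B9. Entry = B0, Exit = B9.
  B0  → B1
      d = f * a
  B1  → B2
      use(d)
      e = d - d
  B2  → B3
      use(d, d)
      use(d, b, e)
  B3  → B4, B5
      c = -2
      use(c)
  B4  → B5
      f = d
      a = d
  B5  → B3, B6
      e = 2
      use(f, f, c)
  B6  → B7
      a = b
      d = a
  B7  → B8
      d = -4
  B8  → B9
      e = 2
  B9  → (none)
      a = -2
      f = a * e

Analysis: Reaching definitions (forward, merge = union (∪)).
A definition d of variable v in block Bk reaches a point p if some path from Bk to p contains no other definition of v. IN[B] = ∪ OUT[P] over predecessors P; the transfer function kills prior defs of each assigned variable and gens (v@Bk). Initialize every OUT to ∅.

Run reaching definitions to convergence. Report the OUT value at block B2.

Converged values:
  B0:   IN={}   OUT={d@B0}
  B1:   IN={d@B0}   OUT={d@B0, e@B1}
  B2:   IN={d@B0, e@B1}   OUT={d@B0, e@B1}
  B3:   IN={a@B4, c@B3, d@B0, e@B1, e@B5, f@B4}   OUT={a@B4, c@B3, d@B0, e@B1, e@B5, f@B4}
  B4:   IN={a@B4, c@B3, d@B0, e@B1, e@B5, f@B4}   OUT={a@B4, c@B3, d@B0, e@B1, e@B5, f@B4}
  B5:   IN={a@B4, c@B3, d@B0, e@B1, e@B5, f@B4}   OUT={a@B4, c@B3, d@B0, e@B5, f@B4}
  B6:   IN={a@B4, c@B3, d@B0, e@B5, f@B4}   OUT={a@B6, c@B3, d@B6, e@B5, f@B4}
  B7:   IN={a@B6, c@B3, d@B6, e@B5, f@B4}   OUT={a@B6, c@B3, d@B7, e@B5, f@B4}
  B8:   IN={a@B6, c@B3, d@B7, e@B5, f@B4}   OUT={a@B6, c@B3, d@B7, e@B8, f@B4}
  B9:   IN={a@B6, c@B3, d@B7, e@B8, f@B4}   OUT={a@B9, c@B3, d@B7, e@B8, f@B9}

Merge at B2: IN[B2] = OUT[B1] = {d@B0, e@B1}
Applying B2's transfer function to that IN value gives OUT[B2] (row B2 above).

Answer: {d@B0, e@B1}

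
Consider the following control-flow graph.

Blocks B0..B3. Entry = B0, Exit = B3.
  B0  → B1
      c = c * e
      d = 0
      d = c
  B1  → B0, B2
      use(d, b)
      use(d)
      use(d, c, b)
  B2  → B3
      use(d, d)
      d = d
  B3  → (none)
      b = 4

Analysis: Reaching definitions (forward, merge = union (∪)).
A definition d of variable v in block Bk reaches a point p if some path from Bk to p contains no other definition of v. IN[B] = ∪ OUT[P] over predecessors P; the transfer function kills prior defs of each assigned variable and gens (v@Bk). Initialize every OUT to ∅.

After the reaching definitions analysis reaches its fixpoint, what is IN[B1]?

Converged values:
  B0: | IN={c@B0, d@B0} | OUT={c@B0, d@B0}
  B1: | IN={c@B0, d@B0} | OUT={c@B0, d@B0}
  B2: | IN={c@B0, d@B0} | OUT={c@B0, d@B2}
  B3: | IN={c@B0, d@B2} | OUT={b@B3, c@B0, d@B2}

Merge at B1: IN[B1] = OUT[B0] = {c@B0, d@B0}

Answer: {c@B0, d@B0}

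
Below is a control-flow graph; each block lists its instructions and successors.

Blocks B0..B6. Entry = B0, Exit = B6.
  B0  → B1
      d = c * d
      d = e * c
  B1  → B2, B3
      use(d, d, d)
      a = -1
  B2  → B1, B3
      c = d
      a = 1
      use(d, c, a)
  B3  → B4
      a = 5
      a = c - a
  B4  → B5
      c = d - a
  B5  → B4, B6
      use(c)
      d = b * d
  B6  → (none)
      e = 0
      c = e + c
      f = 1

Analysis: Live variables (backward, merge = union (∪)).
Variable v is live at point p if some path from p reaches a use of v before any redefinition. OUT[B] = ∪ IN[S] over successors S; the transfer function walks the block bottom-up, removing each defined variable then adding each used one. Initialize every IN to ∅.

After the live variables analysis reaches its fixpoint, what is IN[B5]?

Converged values:
  B0:   IN={b, c, d, e}   OUT={b, c, d}
  B1:   IN={b, c, d}   OUT={b, c, d}
  B2:   IN={b, d}   OUT={b, c, d}
  B3:   IN={b, c, d}   OUT={a, b, d}
  B4:   IN={a, b, d}   OUT={a, b, c, d}
  B5:   IN={a, b, c, d}   OUT={a, b, c, d}
  B6:   IN={c}   OUT={}

Merge at B5: OUT[B5] = IN[B4] ⊔ IN[B6] = {a, b, c, d}
Applying B5's transfer function to that OUT value gives IN[B5] (row B5 above).

Answer: {a, b, c, d}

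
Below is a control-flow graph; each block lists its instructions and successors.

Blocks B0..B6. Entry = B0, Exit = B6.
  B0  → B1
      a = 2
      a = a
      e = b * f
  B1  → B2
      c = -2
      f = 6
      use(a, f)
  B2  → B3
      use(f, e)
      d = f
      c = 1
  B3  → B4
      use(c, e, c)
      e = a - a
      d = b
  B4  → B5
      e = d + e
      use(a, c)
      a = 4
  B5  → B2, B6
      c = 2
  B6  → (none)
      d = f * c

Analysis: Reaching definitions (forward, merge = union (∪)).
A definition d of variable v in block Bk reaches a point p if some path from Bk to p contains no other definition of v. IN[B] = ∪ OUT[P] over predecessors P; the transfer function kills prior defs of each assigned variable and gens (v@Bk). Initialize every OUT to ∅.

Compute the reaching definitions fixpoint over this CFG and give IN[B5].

Answer: {a@B4, c@B2, d@B3, e@B4, f@B1}

Derivation:
Per-block solution:
  B0: | IN={} | OUT={a@B0, e@B0}
  B1: | IN={a@B0, e@B0} | OUT={a@B0, c@B1, e@B0, f@B1}
  B2: | IN={a@B0, a@B4, c@B1, c@B5, d@B3, e@B0, e@B4, f@B1} | OUT={a@B0, a@B4, c@B2, d@B2, e@B0, e@B4, f@B1}
  B3: | IN={a@B0, a@B4, c@B2, d@B2, e@B0, e@B4, f@B1} | OUT={a@B0, a@B4, c@B2, d@B3, e@B3, f@B1}
  B4: | IN={a@B0, a@B4, c@B2, d@B3, e@B3, f@B1} | OUT={a@B4, c@B2, d@B3, e@B4, f@B1}
  B5: | IN={a@B4, c@B2, d@B3, e@B4, f@B1} | OUT={a@B4, c@B5, d@B3, e@B4, f@B1}
  B6: | IN={a@B4, c@B5, d@B3, e@B4, f@B1} | OUT={a@B4, c@B5, d@B6, e@B4, f@B1}

Merge at B5: IN[B5] = OUT[B4] = {a@B4, c@B2, d@B3, e@B4, f@B1}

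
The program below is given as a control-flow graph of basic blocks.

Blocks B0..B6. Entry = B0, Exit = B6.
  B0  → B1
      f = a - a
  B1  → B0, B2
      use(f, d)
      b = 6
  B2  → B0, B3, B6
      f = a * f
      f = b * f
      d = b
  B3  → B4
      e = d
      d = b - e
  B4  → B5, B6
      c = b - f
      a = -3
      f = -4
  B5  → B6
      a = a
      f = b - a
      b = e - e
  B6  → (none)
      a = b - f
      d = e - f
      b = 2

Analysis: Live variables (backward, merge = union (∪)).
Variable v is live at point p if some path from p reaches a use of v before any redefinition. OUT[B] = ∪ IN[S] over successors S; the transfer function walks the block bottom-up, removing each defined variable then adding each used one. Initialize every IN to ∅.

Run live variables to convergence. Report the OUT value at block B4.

Converged values:
  B0:  IN={a, d, e}  OUT={a, d, e, f}
  B1:  IN={a, d, e, f}  OUT={a, b, d, e, f}
  B2:  IN={a, b, e, f}  OUT={a, b, d, e, f}
  B3:  IN={b, d, f}  OUT={b, e, f}
  B4:  IN={b, e, f}  OUT={a, b, e, f}
  B5:  IN={a, b, e}  OUT={b, e, f}
  B6:  IN={b, e, f}  OUT={}

Merge at B4: OUT[B4] = IN[B5] ⊔ IN[B6] = {a, b, e, f}

Answer: {a, b, e, f}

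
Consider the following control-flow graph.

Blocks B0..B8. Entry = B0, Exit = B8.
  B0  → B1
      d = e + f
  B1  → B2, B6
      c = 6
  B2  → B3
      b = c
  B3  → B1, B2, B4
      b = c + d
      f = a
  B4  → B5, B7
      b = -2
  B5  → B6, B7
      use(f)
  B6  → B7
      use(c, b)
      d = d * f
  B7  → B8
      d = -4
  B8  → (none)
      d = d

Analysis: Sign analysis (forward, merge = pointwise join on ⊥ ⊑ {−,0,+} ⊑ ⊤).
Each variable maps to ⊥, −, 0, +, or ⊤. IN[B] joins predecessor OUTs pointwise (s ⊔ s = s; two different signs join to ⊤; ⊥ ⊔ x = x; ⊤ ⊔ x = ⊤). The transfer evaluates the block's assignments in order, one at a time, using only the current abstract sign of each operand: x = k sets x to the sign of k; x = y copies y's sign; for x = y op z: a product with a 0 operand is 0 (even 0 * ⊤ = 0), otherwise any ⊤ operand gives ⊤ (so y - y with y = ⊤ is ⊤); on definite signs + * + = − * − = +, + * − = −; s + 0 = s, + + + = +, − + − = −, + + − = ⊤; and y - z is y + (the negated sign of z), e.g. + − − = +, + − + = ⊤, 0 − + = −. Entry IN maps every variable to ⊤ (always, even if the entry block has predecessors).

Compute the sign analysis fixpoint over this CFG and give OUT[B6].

Fixpoint table:
  B0:   IN=(all ⊤)   OUT=(all ⊤)
  B1:   IN=(all ⊤)   OUT={c:+; rest ⊤}
  B2:   IN={c:+; rest ⊤}   OUT={b:+, c:+; rest ⊤}
  B3:   IN={b:+, c:+; rest ⊤}   OUT={c:+; rest ⊤}
  B4:   IN={c:+; rest ⊤}   OUT={b:-, c:+; rest ⊤}
  B5:   IN={b:-, c:+; rest ⊤}   OUT={b:-, c:+; rest ⊤}
  B6:   IN={c:+; rest ⊤}   OUT={c:+; rest ⊤}
  B7:   IN={c:+; rest ⊤}   OUT={c:+, d:-; rest ⊤}
  B8:   IN={c:+, d:-; rest ⊤}   OUT={c:+, d:-; rest ⊤}

Merge at B6: IN[B6] = OUT[B1] ⊔ OUT[B5] = {a: ⊤, b: ⊤, c: +, d: ⊤, e: ⊤, f: ⊤}
Applying B6's transfer function to that IN value gives OUT[B6] (row B6 above).

Answer: {a: ⊤, b: ⊤, c: +, d: ⊤, e: ⊤, f: ⊤}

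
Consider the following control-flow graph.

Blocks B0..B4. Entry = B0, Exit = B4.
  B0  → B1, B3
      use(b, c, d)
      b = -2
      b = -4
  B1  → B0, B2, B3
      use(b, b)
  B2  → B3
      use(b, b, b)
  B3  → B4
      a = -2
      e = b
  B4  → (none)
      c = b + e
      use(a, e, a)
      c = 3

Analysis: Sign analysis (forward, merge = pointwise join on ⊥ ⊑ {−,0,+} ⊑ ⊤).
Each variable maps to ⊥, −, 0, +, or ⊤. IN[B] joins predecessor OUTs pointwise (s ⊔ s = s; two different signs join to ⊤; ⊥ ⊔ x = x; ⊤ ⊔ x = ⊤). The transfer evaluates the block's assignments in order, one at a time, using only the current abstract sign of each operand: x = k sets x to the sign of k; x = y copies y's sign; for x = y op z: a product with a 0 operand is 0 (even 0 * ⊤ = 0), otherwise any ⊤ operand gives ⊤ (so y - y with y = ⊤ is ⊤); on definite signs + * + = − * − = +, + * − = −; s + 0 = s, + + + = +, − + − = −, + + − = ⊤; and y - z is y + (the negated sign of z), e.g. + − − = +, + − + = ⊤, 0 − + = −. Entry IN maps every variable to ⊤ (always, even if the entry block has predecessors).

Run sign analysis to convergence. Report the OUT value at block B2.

Converged values:
  B0:  IN=(all ⊤)  OUT={b:-; rest ⊤}
  B1:  IN={b:-; rest ⊤}  OUT={b:-; rest ⊤}
  B2:  IN={b:-; rest ⊤}  OUT={b:-; rest ⊤}
  B3:  IN={b:-; rest ⊤}  OUT={a:-, b:-, e:-; rest ⊤}
  B4:  IN={a:-, b:-, e:-; rest ⊤}  OUT={a:-, b:-, c:+, e:-; rest ⊤}

Merge at B2: IN[B2] = OUT[B1] = {a: ⊤, b: -, c: ⊤, d: ⊤, e: ⊤, f: ⊤}
Applying B2's transfer function to that IN value gives OUT[B2] (row B2 above).

Answer: {a: ⊤, b: -, c: ⊤, d: ⊤, e: ⊤, f: ⊤}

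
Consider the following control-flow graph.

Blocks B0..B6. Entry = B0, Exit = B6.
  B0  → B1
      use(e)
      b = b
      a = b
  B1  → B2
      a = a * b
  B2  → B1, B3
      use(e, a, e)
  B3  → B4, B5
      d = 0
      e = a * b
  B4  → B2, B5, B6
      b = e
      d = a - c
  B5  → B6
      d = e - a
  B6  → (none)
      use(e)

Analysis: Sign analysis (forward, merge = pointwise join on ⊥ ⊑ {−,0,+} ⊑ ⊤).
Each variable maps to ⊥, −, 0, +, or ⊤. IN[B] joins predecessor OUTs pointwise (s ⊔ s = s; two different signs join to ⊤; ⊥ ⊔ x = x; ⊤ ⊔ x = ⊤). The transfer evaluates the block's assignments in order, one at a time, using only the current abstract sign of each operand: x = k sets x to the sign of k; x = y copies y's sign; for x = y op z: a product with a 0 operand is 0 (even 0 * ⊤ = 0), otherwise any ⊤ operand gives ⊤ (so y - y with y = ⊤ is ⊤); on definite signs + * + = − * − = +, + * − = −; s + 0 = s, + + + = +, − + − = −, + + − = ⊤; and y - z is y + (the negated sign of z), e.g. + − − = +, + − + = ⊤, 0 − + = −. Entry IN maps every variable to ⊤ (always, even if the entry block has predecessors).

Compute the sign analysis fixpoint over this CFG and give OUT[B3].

Fixpoint table:
  B0: | IN=(all ⊤) | OUT=(all ⊤)
  B1: | IN=(all ⊤) | OUT=(all ⊤)
  B2: | IN=(all ⊤) | OUT=(all ⊤)
  B3: | IN=(all ⊤) | OUT={d:0; rest ⊤}
  B4: | IN={d:0; rest ⊤} | OUT=(all ⊤)
  B5: | IN=(all ⊤) | OUT=(all ⊤)
  B6: | IN=(all ⊤) | OUT=(all ⊤)

Merge at B3: IN[B3] = OUT[B2] = {a: ⊤, b: ⊤, c: ⊤, d: ⊤, e: ⊤, f: ⊤}
Applying B3's transfer function to that IN value gives OUT[B3] (row B3 above).

Answer: {a: ⊤, b: ⊤, c: ⊤, d: 0, e: ⊤, f: ⊤}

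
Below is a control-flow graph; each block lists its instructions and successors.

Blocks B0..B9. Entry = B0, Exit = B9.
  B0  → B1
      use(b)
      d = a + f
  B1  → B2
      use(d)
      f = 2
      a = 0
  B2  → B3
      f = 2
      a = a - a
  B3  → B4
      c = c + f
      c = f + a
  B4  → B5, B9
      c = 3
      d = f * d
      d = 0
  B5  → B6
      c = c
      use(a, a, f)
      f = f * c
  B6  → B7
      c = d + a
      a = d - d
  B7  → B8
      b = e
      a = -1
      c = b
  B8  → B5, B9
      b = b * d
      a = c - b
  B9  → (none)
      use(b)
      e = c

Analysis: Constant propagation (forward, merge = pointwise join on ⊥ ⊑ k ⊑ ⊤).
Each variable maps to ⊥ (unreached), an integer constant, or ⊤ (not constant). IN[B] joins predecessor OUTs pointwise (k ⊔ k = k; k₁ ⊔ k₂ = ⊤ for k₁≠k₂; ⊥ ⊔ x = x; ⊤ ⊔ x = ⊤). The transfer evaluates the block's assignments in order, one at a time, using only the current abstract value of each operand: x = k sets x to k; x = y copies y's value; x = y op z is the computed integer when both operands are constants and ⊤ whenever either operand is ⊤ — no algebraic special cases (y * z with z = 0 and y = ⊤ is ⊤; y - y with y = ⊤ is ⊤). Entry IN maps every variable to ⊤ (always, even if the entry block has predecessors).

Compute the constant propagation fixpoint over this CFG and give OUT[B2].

Converged values:
  B0:   IN=(all ⊤)   OUT=(all ⊤)
  B1:   IN=(all ⊤)   OUT={a:0, f:2; rest ⊤}
  B2:   IN={a:0, f:2; rest ⊤}   OUT={a:0, f:2; rest ⊤}
  B3:   IN={a:0, f:2; rest ⊤}   OUT={a:0, c:2, f:2; rest ⊤}
  B4:   IN={a:0, c:2, f:2; rest ⊤}   OUT={a:0, c:3, d:0, f:2; rest ⊤}
  B5:   IN={d:0; rest ⊤}   OUT={d:0; rest ⊤}
  B6:   IN={d:0; rest ⊤}   OUT={a:0, d:0; rest ⊤}
  B7:   IN={a:0, d:0; rest ⊤}   OUT={a:-1, d:0; rest ⊤}
  B8:   IN={a:-1, d:0; rest ⊤}   OUT={d:0; rest ⊤}
  B9:   IN={d:0; rest ⊤}   OUT={d:0; rest ⊤}

Merge at B2: IN[B2] = OUT[B1] = {a: 0, b: ⊤, c: ⊤, d: ⊤, e: ⊤, f: 2}
Applying B2's transfer function to that IN value gives OUT[B2] (row B2 above).

Answer: {a: 0, b: ⊤, c: ⊤, d: ⊤, e: ⊤, f: 2}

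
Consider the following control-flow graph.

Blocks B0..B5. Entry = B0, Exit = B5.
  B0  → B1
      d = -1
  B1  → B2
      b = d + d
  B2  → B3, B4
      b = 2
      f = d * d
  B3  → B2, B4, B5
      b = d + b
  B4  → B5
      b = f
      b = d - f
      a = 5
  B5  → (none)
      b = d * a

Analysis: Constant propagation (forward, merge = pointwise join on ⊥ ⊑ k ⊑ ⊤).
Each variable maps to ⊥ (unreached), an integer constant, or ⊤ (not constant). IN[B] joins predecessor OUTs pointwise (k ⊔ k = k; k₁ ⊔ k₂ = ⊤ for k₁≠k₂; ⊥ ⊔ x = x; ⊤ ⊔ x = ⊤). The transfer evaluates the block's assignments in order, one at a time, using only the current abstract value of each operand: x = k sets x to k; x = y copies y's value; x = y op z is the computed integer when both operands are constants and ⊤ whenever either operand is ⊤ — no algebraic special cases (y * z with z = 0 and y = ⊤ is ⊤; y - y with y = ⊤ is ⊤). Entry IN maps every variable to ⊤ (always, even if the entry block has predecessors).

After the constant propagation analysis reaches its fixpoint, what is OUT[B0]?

Answer: {a: ⊤, b: ⊤, c: ⊤, d: -1, e: ⊤, f: ⊤}

Derivation:
Per-block solution:
  B0:   IN=(all ⊤)   OUT={d:-1; rest ⊤}
  B1:   IN={d:-1; rest ⊤}   OUT={b:-2, d:-1; rest ⊤}
  B2:   IN={d:-1; rest ⊤}   OUT={b:2, d:-1, f:1; rest ⊤}
  B3:   IN={b:2, d:-1, f:1; rest ⊤}   OUT={b:1, d:-1, f:1; rest ⊤}
  B4:   IN={d:-1, f:1; rest ⊤}   OUT={a:5, b:-2, d:-1, f:1; rest ⊤}
  B5:   IN={d:-1, f:1; rest ⊤}   OUT={d:-1, f:1; rest ⊤}

B0 is the boundary node: IN[B0] = {a: ⊤, b: ⊤, c: ⊤, d: ⊤, e: ⊤, f: ⊤}
Applying B0's transfer function to that IN value gives OUT[B0] (row B0 above).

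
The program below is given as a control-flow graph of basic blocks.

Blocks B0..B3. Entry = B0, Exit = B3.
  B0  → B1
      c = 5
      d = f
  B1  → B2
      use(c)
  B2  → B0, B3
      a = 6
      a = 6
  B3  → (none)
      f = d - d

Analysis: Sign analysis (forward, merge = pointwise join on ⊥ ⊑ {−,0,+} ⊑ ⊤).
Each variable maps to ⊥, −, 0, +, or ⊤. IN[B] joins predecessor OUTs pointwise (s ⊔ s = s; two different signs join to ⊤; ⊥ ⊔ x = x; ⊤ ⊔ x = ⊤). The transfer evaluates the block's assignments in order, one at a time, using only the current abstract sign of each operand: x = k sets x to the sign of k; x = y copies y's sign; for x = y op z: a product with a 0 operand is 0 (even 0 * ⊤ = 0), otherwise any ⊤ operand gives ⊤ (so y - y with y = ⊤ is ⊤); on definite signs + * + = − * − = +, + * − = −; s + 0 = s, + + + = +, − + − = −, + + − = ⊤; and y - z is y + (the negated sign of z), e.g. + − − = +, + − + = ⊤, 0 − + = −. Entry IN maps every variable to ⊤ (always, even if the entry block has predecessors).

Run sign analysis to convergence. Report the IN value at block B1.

Fixpoint table:
  B0: | IN=(all ⊤) | OUT={c:+; rest ⊤}
  B1: | IN={c:+; rest ⊤} | OUT={c:+; rest ⊤}
  B2: | IN={c:+; rest ⊤} | OUT={a:+, c:+; rest ⊤}
  B3: | IN={a:+, c:+; rest ⊤} | OUT={a:+, c:+; rest ⊤}

Merge at B1: IN[B1] = OUT[B0] = {a: ⊤, b: ⊤, c: +, d: ⊤, e: ⊤, f: ⊤}

Answer: {a: ⊤, b: ⊤, c: +, d: ⊤, e: ⊤, f: ⊤}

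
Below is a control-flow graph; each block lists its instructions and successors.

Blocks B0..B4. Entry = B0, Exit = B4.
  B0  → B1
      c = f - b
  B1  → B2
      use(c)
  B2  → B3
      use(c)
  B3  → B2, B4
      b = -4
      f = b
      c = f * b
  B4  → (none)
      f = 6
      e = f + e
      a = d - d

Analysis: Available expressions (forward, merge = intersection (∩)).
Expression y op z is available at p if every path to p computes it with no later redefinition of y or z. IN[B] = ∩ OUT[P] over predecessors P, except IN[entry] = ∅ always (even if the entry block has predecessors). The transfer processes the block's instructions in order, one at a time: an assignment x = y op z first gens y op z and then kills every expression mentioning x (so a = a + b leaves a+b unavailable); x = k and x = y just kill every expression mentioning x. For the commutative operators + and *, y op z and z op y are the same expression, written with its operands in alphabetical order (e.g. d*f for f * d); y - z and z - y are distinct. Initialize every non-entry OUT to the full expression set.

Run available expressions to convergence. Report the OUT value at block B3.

Converged values:
  B0:   IN={}   OUT={f-b}
  B1:   IN={f-b}   OUT={f-b}
  B2:   IN={}   OUT={}
  B3:   IN={}   OUT={b*f}
  B4:   IN={b*f}   OUT={d-d}

Merge at B3: IN[B3] = OUT[B2] = {}
Applying B3's transfer function to that IN value gives OUT[B3] (row B3 above).

Answer: {b*f}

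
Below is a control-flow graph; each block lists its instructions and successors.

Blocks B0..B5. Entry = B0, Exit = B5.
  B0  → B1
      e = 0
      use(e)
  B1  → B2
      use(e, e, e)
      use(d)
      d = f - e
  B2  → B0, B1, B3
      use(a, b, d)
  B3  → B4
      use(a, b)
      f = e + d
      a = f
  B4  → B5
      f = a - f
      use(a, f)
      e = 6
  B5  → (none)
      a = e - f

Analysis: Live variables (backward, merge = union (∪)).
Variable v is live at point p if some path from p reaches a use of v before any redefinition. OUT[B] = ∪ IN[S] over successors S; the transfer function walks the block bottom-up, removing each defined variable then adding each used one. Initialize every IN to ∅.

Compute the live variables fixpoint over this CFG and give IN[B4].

Fixpoint table:
  B0:  IN={a, b, d, f}  OUT={a, b, d, e, f}
  B1:  IN={a, b, d, e, f}  OUT={a, b, d, e, f}
  B2:  IN={a, b, d, e, f}  OUT={a, b, d, e, f}
  B3:  IN={a, b, d, e}  OUT={a, f}
  B4:  IN={a, f}  OUT={e, f}
  B5:  IN={e, f}  OUT={}

Merge at B4: OUT[B4] = IN[B5] = {e, f}
Applying B4's transfer function to that OUT value gives IN[B4] (row B4 above).

Answer: {a, f}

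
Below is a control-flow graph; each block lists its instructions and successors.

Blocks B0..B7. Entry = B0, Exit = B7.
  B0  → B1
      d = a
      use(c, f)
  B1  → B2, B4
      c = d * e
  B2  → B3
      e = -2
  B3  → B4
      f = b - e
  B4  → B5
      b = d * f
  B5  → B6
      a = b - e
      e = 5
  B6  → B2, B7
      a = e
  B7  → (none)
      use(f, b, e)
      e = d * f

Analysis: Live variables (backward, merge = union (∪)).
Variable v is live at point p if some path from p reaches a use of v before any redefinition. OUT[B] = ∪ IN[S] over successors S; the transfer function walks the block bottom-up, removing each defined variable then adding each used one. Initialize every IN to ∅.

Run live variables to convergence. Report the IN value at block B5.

Answer: {b, d, e, f}

Derivation:
Fixpoint table:
  B0:   IN={a, b, c, e, f}   OUT={b, d, e, f}
  B1:   IN={b, d, e, f}   OUT={b, d, e, f}
  B2:   IN={b, d}   OUT={b, d, e}
  B3:   IN={b, d, e}   OUT={d, e, f}
  B4:   IN={d, e, f}   OUT={b, d, e, f}
  B5:   IN={b, d, e, f}   OUT={b, d, e, f}
  B6:   IN={b, d, e, f}   OUT={b, d, e, f}
  B7:   IN={b, d, e, f}   OUT={}

Merge at B5: OUT[B5] = IN[B6] = {b, d, e, f}
Applying B5's transfer function to that OUT value gives IN[B5] (row B5 above).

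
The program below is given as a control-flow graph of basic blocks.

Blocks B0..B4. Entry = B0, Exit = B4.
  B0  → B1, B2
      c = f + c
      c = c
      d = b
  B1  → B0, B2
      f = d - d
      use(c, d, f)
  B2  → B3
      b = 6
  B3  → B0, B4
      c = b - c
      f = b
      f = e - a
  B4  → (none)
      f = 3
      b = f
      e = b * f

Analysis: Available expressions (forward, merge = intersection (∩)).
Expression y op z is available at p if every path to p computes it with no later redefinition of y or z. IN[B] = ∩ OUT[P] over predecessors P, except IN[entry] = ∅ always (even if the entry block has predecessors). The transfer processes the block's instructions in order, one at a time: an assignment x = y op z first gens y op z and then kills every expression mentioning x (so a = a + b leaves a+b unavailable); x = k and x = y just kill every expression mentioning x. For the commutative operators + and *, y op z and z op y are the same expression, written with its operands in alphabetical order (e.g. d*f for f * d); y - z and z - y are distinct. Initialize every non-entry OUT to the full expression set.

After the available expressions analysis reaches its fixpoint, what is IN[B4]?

Fixpoint table:
  B0:  IN={}  OUT={}
  B1:  IN={}  OUT={d-d}
  B2:  IN={}  OUT={}
  B3:  IN={}  OUT={e-a}
  B4:  IN={e-a}  OUT={b*f}

Merge at B4: IN[B4] = OUT[B3] = {e-a}

Answer: {e-a}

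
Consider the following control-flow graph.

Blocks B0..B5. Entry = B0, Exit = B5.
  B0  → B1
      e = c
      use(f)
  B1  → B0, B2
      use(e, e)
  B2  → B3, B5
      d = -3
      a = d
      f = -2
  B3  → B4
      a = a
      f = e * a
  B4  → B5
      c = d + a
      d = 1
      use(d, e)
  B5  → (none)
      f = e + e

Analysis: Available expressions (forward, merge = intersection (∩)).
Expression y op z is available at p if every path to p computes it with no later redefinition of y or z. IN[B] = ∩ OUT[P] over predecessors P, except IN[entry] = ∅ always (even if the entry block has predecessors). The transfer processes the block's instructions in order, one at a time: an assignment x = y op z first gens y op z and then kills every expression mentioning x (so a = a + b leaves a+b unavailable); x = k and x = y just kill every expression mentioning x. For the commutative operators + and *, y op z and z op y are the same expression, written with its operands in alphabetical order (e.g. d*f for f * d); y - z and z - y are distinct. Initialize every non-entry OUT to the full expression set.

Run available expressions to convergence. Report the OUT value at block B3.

Per-block solution:
  B0:  IN={}  OUT={}
  B1:  IN={}  OUT={}
  B2:  IN={}  OUT={}
  B3:  IN={}  OUT={a*e}
  B4:  IN={a*e}  OUT={a*e}
  B5:  IN={}  OUT={e+e}

Merge at B3: IN[B3] = OUT[B2] = {}
Applying B3's transfer function to that IN value gives OUT[B3] (row B3 above).

Answer: {a*e}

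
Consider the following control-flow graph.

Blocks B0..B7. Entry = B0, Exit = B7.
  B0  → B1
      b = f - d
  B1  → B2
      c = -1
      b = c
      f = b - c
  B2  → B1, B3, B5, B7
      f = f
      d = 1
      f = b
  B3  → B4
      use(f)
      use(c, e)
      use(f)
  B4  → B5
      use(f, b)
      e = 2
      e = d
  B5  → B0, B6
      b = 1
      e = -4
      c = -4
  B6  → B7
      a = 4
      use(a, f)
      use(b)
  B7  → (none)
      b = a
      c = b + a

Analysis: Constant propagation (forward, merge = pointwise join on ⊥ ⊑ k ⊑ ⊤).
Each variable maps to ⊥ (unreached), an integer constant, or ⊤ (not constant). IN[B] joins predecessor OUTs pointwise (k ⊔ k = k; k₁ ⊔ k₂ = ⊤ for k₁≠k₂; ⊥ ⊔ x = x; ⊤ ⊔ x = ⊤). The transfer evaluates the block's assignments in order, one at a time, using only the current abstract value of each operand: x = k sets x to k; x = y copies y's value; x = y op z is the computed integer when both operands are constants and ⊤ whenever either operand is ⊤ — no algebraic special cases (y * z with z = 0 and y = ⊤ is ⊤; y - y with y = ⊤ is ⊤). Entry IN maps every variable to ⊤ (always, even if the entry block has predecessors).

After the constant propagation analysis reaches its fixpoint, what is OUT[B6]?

Answer: {a: 4, b: 1, c: -4, d: 1, e: -4, f: -1}

Derivation:
Per-block solution:
  B0:   IN=(all ⊤)   OUT=(all ⊤)
  B1:   IN=(all ⊤)   OUT={b:-1, c:-1, f:0; rest ⊤}
  B2:   IN={b:-1, c:-1, f:0; rest ⊤}   OUT={b:-1, c:-1, d:1, f:-1; rest ⊤}
  B3:   IN={b:-1, c:-1, d:1, f:-1; rest ⊤}   OUT={b:-1, c:-1, d:1, f:-1; rest ⊤}
  B4:   IN={b:-1, c:-1, d:1, f:-1; rest ⊤}   OUT={b:-1, c:-1, d:1, e:1, f:-1; rest ⊤}
  B5:   IN={b:-1, c:-1, d:1, f:-1; rest ⊤}   OUT={b:1, c:-4, d:1, e:-4, f:-1; rest ⊤}
  B6:   IN={b:1, c:-4, d:1, e:-4, f:-1; rest ⊤}   OUT={a:4, b:1, c:-4, d:1, e:-4, f:-1; rest ⊤}
  B7:   IN={d:1, f:-1; rest ⊤}   OUT={d:1, f:-1; rest ⊤}

Merge at B6: IN[B6] = OUT[B5] = {a: ⊤, b: 1, c: -4, d: 1, e: -4, f: -1}
Applying B6's transfer function to that IN value gives OUT[B6] (row B6 above).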